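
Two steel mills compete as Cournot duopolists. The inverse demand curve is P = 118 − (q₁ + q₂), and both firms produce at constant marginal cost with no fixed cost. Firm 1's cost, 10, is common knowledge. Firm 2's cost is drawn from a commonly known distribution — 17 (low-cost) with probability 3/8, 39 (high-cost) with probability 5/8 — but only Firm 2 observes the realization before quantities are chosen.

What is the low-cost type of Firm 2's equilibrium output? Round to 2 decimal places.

Each type of Firm 2 best-responds to q₁; Firm 1 best-responds to the expected q₂ over Firm 2's types.
Firm 2 with cost c maximizes (118 − (q₁+q₂) − c)·q₂, giving q₂(c) = (118 − c − q₁)/2.
E[c₂] = 3/8·17 + 5/8·39 = 30.75
Firm 1's FOC against E[q₂] yields q₁ = (118 − 2·10 + E[c₂])/3 = (118 − 20 + 30.75)/3 = 42.9167.
q₂(low-cost) = (118 − 17 − 42.9167)/2 = 29.0417.

29.04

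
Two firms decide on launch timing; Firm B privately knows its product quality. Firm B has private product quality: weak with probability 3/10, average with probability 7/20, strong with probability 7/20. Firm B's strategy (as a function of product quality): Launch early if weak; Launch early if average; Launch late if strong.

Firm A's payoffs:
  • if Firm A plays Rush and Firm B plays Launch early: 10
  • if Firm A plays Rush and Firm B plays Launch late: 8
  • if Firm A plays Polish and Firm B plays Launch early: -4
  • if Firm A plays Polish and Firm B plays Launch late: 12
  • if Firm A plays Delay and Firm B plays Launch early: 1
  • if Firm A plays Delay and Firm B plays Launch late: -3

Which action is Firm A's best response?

Rush

Compute Firm A's expected payoff for each action, taking the expectation over Firm B's type.
E[Rush] = 3/10·(10) + 7/20·(10) + 7/20·(8) = 93/10
E[Polish] = 3/10·(-4) + 7/20·(-4) + 7/20·(12) = 8/5
E[Delay] = 3/10·(1) + 7/20·(1) + 7/20·(-3) = -2/5
Best response: Rush (93/10 is the largest).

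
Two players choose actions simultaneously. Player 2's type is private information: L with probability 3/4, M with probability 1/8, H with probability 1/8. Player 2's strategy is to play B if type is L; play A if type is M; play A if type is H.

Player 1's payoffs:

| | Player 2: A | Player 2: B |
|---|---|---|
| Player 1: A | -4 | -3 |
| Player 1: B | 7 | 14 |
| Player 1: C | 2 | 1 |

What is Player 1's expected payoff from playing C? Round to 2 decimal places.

Take the expectation over Player 2's type, weighting each type's action by its prior probability.
E[C] = 3/4·1 + 1/8·2 + 1/8·2 = 3/4 + 1/4 + 1/4 = 5/4

1.25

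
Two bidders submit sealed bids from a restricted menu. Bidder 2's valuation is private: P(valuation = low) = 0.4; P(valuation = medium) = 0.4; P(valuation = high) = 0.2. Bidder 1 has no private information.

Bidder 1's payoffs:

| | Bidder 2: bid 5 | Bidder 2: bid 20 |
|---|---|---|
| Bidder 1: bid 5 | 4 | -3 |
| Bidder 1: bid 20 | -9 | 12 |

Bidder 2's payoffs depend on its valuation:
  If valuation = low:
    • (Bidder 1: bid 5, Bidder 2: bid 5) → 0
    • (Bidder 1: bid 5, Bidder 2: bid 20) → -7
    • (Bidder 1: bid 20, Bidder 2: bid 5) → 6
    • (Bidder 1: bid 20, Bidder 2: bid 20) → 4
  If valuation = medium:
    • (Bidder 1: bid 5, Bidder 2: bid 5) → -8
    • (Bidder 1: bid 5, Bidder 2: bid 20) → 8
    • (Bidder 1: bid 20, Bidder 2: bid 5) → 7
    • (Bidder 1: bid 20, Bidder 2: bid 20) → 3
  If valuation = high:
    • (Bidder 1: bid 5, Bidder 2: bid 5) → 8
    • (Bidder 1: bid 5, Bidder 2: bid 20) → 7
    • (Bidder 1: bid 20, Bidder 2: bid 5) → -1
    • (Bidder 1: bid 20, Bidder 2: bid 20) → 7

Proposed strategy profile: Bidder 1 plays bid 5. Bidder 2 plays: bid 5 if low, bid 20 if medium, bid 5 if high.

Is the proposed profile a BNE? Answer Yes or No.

Yes

A profile is a BNE iff every type of every player is best-responding given beliefs about the other side.
Bidder 1 plays bid 5: E[bid 5] = 0.4·(4) + 0.4·(-3) + 0.2·(4) = 1.2; E[bid 20] = -0.6. Best-responding. ✓
Bidder 2 (valuation low), facing bid 5: bid 5 gives 0, bid 20 gives -7. Proposed bid 5 is best. ✓
Bidder 2 (valuation medium), facing bid 5: bid 5 gives -8, bid 20 gives 8. Proposed bid 20 is best. ✓
Bidder 2 (valuation high), facing bid 5: bid 5 gives 8, bid 20 gives 7. Proposed bid 5 is best. ✓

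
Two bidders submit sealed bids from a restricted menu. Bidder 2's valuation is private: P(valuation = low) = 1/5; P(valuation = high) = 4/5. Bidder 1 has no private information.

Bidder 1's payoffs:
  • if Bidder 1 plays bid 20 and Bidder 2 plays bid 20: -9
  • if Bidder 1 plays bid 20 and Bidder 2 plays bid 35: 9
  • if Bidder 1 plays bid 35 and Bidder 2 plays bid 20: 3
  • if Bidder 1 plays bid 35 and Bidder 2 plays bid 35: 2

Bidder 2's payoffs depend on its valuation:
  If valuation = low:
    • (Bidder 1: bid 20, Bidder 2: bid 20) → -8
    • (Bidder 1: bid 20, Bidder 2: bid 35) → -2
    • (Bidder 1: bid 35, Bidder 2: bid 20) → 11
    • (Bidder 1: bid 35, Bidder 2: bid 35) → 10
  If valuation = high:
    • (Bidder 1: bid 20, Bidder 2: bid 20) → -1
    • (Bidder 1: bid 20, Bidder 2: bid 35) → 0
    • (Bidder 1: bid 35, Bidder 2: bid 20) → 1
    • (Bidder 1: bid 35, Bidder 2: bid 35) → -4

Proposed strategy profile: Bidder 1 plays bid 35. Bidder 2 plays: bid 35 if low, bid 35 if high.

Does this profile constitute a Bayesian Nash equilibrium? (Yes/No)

No

A profile is a BNE iff every type of every player is best-responding given beliefs about the other side.
Bidder 1 plays bid 35: E[bid 35] = 1/5·(2) + 4/5·(2) = 2; E[bid 20] = 9. Not best-responding. ✗
Bidder 2 (valuation low), facing bid 35: bid 20 gives 11, bid 35 gives 10. Proposed bid 35 is not best — profitable deviation exists. ✗
Bidder 2 (valuation high), facing bid 35: bid 20 gives 1, bid 35 gives -4. Proposed bid 35 is not best — profitable deviation exists. ✗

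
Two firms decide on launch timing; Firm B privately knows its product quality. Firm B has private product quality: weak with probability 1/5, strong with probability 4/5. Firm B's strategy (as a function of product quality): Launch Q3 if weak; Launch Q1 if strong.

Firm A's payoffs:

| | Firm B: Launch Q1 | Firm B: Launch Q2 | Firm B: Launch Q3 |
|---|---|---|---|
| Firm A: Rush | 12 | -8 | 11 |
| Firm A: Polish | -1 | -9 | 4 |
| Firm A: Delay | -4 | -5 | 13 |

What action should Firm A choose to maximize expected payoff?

Rush

Compute Firm A's expected payoff for each action, taking the expectation over Firm B's type.
E[Rush] = 1/5·(11) + 4/5·(12) = 59/5
E[Polish] = 1/5·(4) + 4/5·(-1) = 0
E[Delay] = 1/5·(13) + 4/5·(-4) = -3/5
Best response: Rush (59/5 is the largest).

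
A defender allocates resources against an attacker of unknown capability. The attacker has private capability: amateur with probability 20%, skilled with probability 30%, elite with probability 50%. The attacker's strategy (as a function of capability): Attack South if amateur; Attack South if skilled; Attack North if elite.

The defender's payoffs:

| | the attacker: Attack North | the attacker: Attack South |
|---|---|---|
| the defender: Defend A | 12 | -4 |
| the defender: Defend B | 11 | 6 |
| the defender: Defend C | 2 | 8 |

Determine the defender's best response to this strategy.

E[Defend A] = 0.2·(-4) + 0.3·(-4) + 0.5·(12) = 4
E[Defend B] = 0.2·(6) + 0.3·(6) + 0.5·(11) = 8.5
E[Defend C] = 0.2·(8) + 0.3·(8) + 0.5·(2) = 5
Best response: Defend B (8.5 is the largest).

Defend B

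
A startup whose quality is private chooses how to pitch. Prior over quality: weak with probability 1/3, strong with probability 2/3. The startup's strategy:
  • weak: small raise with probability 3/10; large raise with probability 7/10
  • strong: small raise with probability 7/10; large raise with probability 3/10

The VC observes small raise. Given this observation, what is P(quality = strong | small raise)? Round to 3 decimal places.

P(small raise) = (1/3)·(3/10) + (2/3)·(7/10) = 17/30
P(strong | small raise) = ((2/3)·(7/10)) / (17/30) = (7/15) / (17/30) = 14/17

0.824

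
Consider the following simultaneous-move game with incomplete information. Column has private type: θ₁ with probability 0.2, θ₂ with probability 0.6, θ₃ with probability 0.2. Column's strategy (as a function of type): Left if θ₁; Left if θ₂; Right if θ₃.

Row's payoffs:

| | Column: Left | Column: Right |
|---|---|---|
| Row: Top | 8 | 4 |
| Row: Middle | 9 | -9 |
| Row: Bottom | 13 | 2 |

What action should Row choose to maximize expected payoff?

E[Top] = 0.2·(8) + 0.6·(8) + 0.2·(4) = 7.2
E[Middle] = 0.2·(9) + 0.6·(9) + 0.2·(-9) = 5.4
E[Bottom] = 0.2·(13) + 0.6·(13) + 0.2·(2) = 10.8
Best response: Bottom (10.8 is the largest).

Bottom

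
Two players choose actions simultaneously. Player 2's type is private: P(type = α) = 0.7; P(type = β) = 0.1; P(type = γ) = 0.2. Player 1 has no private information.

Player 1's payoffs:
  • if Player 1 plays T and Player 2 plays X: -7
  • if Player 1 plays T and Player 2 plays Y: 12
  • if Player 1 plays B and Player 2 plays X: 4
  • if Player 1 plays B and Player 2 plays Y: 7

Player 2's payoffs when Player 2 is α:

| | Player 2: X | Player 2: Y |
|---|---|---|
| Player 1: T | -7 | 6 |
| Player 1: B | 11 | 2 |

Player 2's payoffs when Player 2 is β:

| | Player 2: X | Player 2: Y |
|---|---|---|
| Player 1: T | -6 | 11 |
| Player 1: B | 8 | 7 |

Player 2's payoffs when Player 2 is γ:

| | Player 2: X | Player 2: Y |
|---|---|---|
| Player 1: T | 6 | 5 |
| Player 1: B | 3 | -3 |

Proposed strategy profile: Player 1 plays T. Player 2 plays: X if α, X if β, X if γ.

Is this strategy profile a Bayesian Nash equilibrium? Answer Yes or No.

No

Player 1 plays T: E[T] = 0.7·(-7) + 0.1·(-7) + 0.2·(-7) = -7; E[B] = 4. Not best-responding. ✗
Player 2 (type α), facing T: X gives -7, Y gives 6. Proposed X is not best — profitable deviation exists. ✗
Player 2 (type β), facing T: X gives -6, Y gives 11. Proposed X is not best — profitable deviation exists. ✗
Player 2 (type γ), facing T: X gives 6, Y gives 5. Proposed X is best. ✓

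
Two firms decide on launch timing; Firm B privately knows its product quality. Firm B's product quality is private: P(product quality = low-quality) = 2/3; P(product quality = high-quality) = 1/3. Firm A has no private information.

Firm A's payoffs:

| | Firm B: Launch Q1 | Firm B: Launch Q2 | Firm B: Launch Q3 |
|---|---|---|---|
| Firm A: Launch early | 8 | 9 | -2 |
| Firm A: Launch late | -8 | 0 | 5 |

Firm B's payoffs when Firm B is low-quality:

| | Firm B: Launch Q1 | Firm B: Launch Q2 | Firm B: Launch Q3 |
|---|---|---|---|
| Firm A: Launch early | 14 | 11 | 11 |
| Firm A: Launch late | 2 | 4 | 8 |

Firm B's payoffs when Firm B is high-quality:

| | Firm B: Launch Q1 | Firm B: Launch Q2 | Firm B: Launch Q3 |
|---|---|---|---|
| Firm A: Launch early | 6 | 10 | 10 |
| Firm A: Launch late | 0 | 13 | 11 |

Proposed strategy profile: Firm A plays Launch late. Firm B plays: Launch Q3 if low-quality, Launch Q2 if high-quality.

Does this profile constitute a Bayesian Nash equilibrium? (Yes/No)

Firm A plays Launch late: E[Launch late] = 2/3·(5) + 1/3·(0) = 10/3; E[Launch early] = 5/3. Best-responding. ✓
Firm B (product quality low-quality), facing Launch late: Launch Q1 gives 2, Launch Q2 gives 4, Launch Q3 gives 8. Proposed Launch Q3 is best. ✓
Firm B (product quality high-quality), facing Launch late: Launch Q1 gives 0, Launch Q2 gives 13, Launch Q3 gives 11. Proposed Launch Q2 is best. ✓

Yes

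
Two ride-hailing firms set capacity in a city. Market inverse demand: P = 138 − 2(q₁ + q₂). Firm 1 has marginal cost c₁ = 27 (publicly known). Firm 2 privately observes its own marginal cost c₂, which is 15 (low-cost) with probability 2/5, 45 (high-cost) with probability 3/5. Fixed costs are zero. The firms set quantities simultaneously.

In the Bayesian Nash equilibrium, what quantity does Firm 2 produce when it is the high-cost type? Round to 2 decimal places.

13.50

Each type of Firm 2 best-responds to q₁; Firm 1 best-responds to the expected q₂ over Firm 2's types.
Firm 2 with cost c maximizes (138 − 2(q₁+q₂) − c)·q₂, giving q₂(c) = (138 − c − 2q₁)/4.
E[c₂] = 2/5·15 + 3/5·45 = 33
Firm 1's FOC against E[q₂] yields q₁ = (138 − 2·27 + E[c₂])/6 = (138 − 54 + 33)/6 = 19.5.
q₂(high-cost) = (138 − 45 − 2·19.5)/4 = 13.5.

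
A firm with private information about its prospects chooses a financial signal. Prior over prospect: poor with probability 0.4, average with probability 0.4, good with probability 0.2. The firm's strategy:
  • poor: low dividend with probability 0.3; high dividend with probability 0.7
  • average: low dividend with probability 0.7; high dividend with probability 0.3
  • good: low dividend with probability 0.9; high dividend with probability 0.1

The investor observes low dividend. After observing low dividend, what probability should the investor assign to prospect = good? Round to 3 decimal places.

Apply Bayes' rule using the sender's strategy as the likelihood.
P(low dividend) = 0.4·0.3 + 0.4·0.7 + 0.2·0.9 = 0.58
P(good | low dividend) = (0.2·0.9) / 0.58 = 0.18 / 0.58 = 0.310345

0.310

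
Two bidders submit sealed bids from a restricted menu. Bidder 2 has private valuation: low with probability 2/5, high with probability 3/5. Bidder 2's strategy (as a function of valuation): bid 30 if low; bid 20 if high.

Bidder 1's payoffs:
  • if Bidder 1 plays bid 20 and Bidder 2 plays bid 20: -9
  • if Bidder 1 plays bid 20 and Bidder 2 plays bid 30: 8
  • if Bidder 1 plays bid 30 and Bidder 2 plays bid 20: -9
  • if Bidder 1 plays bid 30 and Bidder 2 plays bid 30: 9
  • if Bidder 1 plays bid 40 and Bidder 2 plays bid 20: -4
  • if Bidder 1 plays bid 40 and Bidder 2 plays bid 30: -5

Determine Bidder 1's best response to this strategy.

bid 30

E[bid 20] = 2/5·(8) + 3/5·(-9) = -11/5
E[bid 30] = 2/5·(9) + 3/5·(-9) = -9/5
E[bid 40] = 2/5·(-5) + 3/5·(-4) = -22/5
Best response: bid 30 (-9/5 is the largest).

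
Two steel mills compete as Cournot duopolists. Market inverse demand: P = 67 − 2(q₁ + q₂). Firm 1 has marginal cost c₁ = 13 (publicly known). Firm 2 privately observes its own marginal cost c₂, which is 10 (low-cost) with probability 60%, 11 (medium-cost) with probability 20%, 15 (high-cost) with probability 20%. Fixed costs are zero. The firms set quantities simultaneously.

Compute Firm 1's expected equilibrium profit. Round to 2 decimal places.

Type-c best response for Firm 2: q₂(c) = (67 − c)/4 − q₁/2.
Firm 1 maximizes expected profit; its first-order condition is 67 − 4q₁ − 2E[q₂] − 13 = 0.
Substituting E[q₂] and solving: E[c₂] = 11.2, so q₁ = (67 − 2·13 + 11.2)/6 = 8.7.
E[P] = 67 − 2·(q₁ + E[q₂]) = 30.4; Firm 1's expected profit = (E[P] − 13)·q₁ = (30.4 − 13)·8.7 = 151.38.

151.38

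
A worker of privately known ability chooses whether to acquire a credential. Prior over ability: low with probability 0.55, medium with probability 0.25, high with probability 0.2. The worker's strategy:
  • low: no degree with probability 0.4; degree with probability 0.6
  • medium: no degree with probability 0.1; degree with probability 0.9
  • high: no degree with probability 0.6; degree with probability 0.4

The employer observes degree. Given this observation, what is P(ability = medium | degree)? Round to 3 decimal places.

0.354

P(degree) = 0.55·0.6 + 0.25·0.9 + 0.2·0.4 = 0.635
P(medium | degree) = (0.25·0.9) / 0.635 = 0.225 / 0.635 = 0.354331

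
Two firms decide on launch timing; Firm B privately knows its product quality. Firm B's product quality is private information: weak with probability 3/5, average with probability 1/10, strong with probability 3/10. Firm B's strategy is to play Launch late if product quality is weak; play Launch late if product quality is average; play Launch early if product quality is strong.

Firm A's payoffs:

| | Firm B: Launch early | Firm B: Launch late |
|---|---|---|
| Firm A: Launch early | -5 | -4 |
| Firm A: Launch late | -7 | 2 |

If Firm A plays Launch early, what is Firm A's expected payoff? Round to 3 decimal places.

-4.300

Take the expectation over Firm B's product quality, weighting each type's action by its prior probability.
E[Launch early] = 3/5·(-4) + 1/10·(-4) + 3/10·(-5) = (-12/5) + (-2/5) + (-3/2) = -43/10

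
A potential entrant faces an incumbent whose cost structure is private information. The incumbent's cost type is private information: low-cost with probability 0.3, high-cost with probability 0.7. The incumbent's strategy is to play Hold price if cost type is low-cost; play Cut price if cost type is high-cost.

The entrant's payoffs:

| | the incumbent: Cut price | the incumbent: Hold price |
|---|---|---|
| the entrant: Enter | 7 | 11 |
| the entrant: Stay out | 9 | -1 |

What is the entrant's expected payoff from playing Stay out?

6

Take the expectation over the incumbent's cost type, weighting each type's action by its prior probability.
E[Stay out] = 0.3·(-1) + 0.7·9 = (-0.3) + 6.3 = 6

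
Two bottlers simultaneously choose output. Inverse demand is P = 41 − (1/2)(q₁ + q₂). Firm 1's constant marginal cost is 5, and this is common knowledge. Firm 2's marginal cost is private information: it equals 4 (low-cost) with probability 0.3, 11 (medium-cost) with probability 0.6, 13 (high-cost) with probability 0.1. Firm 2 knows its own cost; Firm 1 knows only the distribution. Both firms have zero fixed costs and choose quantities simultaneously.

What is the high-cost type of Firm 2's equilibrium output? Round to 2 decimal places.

Type-c best response for Firm 2: q₂(c) = (41 − c) − q₁/2.
Firm 1 maximizes expected profit; its first-order condition is 41 − q₁ − (1/2)E[q₂] − 5 = 0.
Substituting E[q₂] and solving: E[c₂] = 9.1, so q₁ = (41 − 2·5 + 9.1)/(3/2) = 26.7333.
q₂(high-cost) = (41 − 13 − (1/2)·26.7333) = 14.6333.

14.63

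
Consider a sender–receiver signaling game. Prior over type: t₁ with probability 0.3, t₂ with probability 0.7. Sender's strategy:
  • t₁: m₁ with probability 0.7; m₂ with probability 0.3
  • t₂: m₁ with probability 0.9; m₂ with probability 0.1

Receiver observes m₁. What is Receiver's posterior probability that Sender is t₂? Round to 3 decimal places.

0.750

Apply Bayes' rule using the sender's strategy as the likelihood.
P(m₁) = 0.3·0.7 + 0.7·0.9 = 0.84
P(t₂ | m₁) = (0.7·0.9) / 0.84 = 0.63 / 0.84 = 0.75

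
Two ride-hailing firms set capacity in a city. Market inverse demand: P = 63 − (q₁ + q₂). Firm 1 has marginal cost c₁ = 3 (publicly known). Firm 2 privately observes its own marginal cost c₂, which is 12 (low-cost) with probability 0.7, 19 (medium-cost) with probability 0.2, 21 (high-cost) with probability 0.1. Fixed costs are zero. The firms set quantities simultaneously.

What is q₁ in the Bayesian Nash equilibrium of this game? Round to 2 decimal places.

Each type of Firm 2 best-responds to q₁; Firm 1 best-responds to the expected q₂ over Firm 2's types.
Firm 2 with cost c maximizes (63 − (q₁+q₂) − c)·q₂, giving q₂(c) = (63 − c − q₁)/2.
E[c₂] = 0.7·12 + 0.2·19 + 0.1·21 = 14.3
Firm 1's FOC against E[q₂] yields q₁ = (63 − 2·3 + E[c₂])/3 = (63 − 6 + 14.3)/3 = 23.7667.

23.77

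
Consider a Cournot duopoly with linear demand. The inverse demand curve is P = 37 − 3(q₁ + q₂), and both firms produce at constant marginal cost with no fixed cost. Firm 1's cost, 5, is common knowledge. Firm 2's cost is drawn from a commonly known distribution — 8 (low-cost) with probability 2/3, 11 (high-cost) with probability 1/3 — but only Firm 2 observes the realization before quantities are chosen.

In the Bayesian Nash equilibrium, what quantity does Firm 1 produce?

4

Type-c best response for Firm 2: q₂(c) = (37 − c)/6 − q₁/2.
Firm 1 maximizes expected profit; its first-order condition is 37 − 6q₁ − 3E[q₂] − 5 = 0.
Substituting E[q₂] and solving: E[c₂] = 9, so q₁ = (37 − 2·5 + 9)/9 = 4.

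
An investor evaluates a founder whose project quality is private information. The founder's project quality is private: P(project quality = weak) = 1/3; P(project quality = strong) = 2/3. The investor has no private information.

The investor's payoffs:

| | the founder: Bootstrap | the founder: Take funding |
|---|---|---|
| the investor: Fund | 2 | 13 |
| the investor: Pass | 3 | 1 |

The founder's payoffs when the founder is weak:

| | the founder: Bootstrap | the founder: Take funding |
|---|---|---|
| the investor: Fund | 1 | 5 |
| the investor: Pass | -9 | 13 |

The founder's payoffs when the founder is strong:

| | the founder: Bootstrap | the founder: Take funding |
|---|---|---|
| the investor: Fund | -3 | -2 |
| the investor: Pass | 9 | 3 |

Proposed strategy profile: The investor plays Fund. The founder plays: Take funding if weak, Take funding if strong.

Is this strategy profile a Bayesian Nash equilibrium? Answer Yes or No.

Yes

The investor plays Fund: E[Fund] = 1/3·(13) + 2/3·(13) = 13; E[Pass] = 1. Best-responding. ✓
The founder (project quality weak), facing Fund: Bootstrap gives 1, Take funding gives 5. Proposed Take funding is best. ✓
The founder (project quality strong), facing Fund: Bootstrap gives -3, Take funding gives -2. Proposed Take funding is best. ✓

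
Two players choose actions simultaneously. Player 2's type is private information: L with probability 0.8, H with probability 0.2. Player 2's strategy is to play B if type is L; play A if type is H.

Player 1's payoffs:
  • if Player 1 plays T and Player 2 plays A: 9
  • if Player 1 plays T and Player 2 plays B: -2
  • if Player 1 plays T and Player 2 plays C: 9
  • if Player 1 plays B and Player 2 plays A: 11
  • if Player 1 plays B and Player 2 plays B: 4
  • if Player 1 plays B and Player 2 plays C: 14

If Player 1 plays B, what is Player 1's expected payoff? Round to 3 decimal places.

E[B] = 0.8·4 + 0.2·11 = 3.2 + 2.2 = 5.4

5.400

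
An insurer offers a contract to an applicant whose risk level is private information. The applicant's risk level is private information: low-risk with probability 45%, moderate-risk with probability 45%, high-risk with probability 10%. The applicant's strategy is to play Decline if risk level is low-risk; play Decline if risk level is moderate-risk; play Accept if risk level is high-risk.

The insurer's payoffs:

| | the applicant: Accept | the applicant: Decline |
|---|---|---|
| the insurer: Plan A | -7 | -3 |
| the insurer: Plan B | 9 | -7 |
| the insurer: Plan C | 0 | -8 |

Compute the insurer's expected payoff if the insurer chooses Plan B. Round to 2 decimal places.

-5.40

Take the expectation over the applicant's risk level, weighting each type's action by its prior probability.
E[Plan B] = 0.45·(-7) + 0.45·(-7) + 0.1·9 = (-3.15) + (-3.15) + 0.9 = -5.4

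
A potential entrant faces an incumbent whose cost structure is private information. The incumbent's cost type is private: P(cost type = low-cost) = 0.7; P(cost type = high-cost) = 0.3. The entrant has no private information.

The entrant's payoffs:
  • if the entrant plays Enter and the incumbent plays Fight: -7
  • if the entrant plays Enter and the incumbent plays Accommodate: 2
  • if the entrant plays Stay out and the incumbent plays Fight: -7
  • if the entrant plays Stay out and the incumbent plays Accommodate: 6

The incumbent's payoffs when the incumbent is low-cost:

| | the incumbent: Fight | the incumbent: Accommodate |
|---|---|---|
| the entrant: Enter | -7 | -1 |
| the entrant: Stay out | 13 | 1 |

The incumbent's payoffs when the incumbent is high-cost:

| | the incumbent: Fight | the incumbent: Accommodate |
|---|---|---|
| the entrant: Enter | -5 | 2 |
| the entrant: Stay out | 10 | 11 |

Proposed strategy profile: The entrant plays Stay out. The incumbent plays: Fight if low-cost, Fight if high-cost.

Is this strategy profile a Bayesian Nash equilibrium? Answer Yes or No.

A profile is a BNE iff every type of every player is best-responding given beliefs about the other side.
The entrant plays Stay out: E[Stay out] = 0.7·(-7) + 0.3·(-7) = -7; E[Enter] = -7. Best-responding. ✓
The incumbent (cost type low-cost), facing Stay out: Fight gives 13, Accommodate gives 1. Proposed Fight is best. ✓
The incumbent (cost type high-cost), facing Stay out: Fight gives 10, Accommodate gives 11. Proposed Fight is not best — profitable deviation exists. ✗

No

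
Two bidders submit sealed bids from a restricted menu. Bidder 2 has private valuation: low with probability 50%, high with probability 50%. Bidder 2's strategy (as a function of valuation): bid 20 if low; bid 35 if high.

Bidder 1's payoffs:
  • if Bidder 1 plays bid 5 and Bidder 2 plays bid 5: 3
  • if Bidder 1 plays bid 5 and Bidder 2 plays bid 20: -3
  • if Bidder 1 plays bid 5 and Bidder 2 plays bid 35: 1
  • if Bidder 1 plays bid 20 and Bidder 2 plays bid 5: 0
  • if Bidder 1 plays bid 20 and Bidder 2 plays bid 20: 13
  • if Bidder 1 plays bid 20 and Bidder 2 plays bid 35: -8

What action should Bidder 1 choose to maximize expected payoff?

E[bid 5] = 0.5·(-3) + 0.5·(1) = -1
E[bid 20] = 0.5·(13) + 0.5·(-8) = 2.5
Best response: bid 20 (2.5 is the largest).

bid 20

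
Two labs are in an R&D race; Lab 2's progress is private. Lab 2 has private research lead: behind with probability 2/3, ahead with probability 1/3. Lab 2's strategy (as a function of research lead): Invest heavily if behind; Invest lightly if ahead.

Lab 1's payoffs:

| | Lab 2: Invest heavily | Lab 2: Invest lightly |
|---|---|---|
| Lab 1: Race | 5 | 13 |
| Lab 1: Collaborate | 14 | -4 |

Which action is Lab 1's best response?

Compute Lab 1's expected payoff for each action, taking the expectation over Lab 2's type.
E[Race] = 2/3·(5) + 1/3·(13) = 23/3
E[Collaborate] = 2/3·(14) + 1/3·(-4) = 8
Best response: Collaborate (8 is the largest).

Collaborate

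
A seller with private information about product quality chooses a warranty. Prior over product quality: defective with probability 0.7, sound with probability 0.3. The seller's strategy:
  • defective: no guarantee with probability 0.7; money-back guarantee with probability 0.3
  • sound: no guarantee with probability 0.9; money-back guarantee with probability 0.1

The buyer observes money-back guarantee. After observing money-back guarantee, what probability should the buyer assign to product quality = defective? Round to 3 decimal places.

0.875

P(money-back guarantee) = 0.7·0.3 + 0.3·0.1 = 0.24
P(defective | money-back guarantee) = (0.7·0.3) / 0.24 = 0.21 / 0.24 = 0.875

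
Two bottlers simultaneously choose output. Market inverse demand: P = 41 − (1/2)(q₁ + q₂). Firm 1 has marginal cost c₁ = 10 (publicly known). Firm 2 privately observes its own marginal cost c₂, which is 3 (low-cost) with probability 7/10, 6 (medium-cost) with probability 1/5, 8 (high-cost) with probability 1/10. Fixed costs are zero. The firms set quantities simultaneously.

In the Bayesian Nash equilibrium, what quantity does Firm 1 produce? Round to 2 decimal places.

16.73

Type-c best response for Firm 2: q₂(c) = (41 − c) − q₁/2.
Firm 1 maximizes expected profit; its first-order condition is 41 − q₁ − (1/2)E[q₂] − 10 = 0.
Substituting E[q₂] and solving: E[c₂] = 4.1, so q₁ = (41 − 2·10 + 4.1)/(3/2) = 16.7333.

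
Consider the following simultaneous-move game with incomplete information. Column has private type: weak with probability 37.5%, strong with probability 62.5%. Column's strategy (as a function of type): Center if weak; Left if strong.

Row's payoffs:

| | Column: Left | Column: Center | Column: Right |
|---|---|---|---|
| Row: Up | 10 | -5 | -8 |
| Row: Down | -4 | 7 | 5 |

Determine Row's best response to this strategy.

E[Up] = 0.375·(-5) + 0.625·(10) = 4.375
E[Down] = 0.375·(7) + 0.625·(-4) = 0.125
Best response: Up (4.375 is the largest).

Up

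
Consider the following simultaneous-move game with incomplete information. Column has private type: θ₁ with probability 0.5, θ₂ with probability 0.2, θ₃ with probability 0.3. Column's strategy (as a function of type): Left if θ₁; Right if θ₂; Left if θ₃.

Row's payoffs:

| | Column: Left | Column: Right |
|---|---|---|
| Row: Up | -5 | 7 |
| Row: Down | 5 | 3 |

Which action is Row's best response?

Compute Row's expected payoff for each action, taking the expectation over Column's type.
E[Up] = 0.5·(-5) + 0.2·(7) + 0.3·(-5) = -2.6
E[Down] = 0.5·(5) + 0.2·(3) + 0.3·(5) = 4.6
Best response: Down (4.6 is the largest).

Down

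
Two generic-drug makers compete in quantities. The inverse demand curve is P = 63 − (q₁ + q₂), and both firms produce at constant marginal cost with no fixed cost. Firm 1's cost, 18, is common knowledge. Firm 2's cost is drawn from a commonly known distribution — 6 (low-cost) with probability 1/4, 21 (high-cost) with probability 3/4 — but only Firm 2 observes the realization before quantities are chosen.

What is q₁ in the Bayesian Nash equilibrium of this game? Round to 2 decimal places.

Type-c best response for Firm 2: q₂(c) = (63 − c)/2 − q₁/2.
Firm 1 maximizes expected profit; its first-order condition is 63 − 2q₁ − E[q₂] − 18 = 0.
Substituting E[q₂] and solving: E[c₂] = 17.25, so q₁ = (63 − 2·18 + 17.25)/3 = 14.75.

14.75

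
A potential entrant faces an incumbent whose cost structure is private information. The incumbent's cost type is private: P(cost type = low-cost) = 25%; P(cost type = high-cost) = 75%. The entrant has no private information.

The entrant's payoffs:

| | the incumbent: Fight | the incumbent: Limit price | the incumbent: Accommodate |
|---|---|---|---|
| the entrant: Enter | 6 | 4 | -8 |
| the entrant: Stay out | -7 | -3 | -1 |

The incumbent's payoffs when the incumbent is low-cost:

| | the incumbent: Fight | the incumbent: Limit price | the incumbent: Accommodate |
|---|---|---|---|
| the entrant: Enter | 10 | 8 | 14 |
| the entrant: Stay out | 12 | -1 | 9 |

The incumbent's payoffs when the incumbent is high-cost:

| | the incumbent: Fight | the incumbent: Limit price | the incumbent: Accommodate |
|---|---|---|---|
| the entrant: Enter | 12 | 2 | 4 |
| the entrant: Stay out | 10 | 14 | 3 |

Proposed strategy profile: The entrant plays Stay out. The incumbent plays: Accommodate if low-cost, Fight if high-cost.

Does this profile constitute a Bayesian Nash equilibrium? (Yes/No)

No

A profile is a BNE iff every type of every player is best-responding given beliefs about the other side.
The entrant plays Stay out: E[Stay out] = 0.25·(-1) + 0.75·(-7) = -5.5; E[Enter] = 2.5. Not best-responding. ✗
The incumbent (cost type low-cost), facing Stay out: Fight gives 12, Limit price gives -1, Accommodate gives 9. Proposed Accommodate is not best — profitable deviation exists. ✗
The incumbent (cost type high-cost), facing Stay out: Fight gives 10, Limit price gives 14, Accommodate gives 3. Proposed Fight is not best — profitable deviation exists. ✗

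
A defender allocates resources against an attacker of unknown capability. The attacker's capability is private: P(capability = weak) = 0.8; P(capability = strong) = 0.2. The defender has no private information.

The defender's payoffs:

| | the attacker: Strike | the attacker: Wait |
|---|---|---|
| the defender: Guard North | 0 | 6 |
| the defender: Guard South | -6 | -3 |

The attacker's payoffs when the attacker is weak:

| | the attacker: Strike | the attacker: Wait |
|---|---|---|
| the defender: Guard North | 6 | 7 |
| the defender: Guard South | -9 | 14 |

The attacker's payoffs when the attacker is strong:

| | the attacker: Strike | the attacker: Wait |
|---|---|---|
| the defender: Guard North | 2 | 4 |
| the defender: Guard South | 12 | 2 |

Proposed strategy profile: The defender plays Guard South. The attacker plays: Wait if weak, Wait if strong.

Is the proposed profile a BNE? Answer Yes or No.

No

The defender plays Guard South: E[Guard South] = 0.8·(-3) + 0.2·(-3) = -3; E[Guard North] = 6. Not best-responding. ✗
The attacker (capability weak), facing Guard South: Strike gives -9, Wait gives 14. Proposed Wait is best. ✓
The attacker (capability strong), facing Guard South: Strike gives 12, Wait gives 2. Proposed Wait is not best — profitable deviation exists. ✗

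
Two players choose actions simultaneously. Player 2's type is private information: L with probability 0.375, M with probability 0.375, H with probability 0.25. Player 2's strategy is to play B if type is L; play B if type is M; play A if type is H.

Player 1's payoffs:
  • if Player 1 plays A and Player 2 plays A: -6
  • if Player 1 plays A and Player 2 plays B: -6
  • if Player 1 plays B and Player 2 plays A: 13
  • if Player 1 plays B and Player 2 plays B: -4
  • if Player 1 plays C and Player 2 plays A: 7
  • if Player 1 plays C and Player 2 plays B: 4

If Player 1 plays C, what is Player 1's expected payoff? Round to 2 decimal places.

Take the expectation over Player 2's type, weighting each type's action by its prior probability.
E[C] = 0.375·4 + 0.375·4 + 0.25·7 = 1.5 + 1.5 + 1.75 = 4.75

4.75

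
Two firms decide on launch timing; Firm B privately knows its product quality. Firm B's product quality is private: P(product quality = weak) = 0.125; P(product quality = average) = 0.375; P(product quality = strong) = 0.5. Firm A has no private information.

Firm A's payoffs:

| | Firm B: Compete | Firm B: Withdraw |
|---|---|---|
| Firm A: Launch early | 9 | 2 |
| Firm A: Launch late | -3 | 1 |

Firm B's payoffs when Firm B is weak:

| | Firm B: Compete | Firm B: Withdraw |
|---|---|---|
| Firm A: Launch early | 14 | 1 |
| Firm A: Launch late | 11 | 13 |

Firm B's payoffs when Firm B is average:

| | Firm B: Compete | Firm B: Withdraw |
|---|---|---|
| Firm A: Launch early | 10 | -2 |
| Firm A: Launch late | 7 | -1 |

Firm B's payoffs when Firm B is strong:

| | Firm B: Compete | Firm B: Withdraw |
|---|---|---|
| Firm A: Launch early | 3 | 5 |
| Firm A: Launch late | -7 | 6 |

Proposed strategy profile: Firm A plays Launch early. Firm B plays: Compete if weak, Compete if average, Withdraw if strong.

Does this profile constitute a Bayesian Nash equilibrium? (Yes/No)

A profile is a BNE iff every type of every player is best-responding given beliefs about the other side.
Firm A plays Launch early: E[Launch early] = 0.125·(9) + 0.375·(9) + 0.5·(2) = 5.5; E[Launch late] = -1. Best-responding. ✓
Firm B (product quality weak), facing Launch early: Compete gives 14, Withdraw gives 1. Proposed Compete is best. ✓
Firm B (product quality average), facing Launch early: Compete gives 10, Withdraw gives -2. Proposed Compete is best. ✓
Firm B (product quality strong), facing Launch early: Compete gives 3, Withdraw gives 5. Proposed Withdraw is best. ✓

Yes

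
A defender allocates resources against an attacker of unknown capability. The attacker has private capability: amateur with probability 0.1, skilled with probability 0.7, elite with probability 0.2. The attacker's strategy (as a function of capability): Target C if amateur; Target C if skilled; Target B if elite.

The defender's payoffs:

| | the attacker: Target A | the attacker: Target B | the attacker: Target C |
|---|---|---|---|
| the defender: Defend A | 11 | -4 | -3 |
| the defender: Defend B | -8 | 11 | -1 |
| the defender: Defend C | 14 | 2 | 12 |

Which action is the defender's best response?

Compute the defender's expected payoff for each action, taking the expectation over the attacker's type.
E[Defend A] = 0.1·(-3) + 0.7·(-3) + 0.2·(-4) = -3.2
E[Defend B] = 0.1·(-1) + 0.7·(-1) + 0.2·(11) = 1.4
E[Defend C] = 0.1·(12) + 0.7·(12) + 0.2·(2) = 10
Best response: Defend C (10 is the largest).

Defend C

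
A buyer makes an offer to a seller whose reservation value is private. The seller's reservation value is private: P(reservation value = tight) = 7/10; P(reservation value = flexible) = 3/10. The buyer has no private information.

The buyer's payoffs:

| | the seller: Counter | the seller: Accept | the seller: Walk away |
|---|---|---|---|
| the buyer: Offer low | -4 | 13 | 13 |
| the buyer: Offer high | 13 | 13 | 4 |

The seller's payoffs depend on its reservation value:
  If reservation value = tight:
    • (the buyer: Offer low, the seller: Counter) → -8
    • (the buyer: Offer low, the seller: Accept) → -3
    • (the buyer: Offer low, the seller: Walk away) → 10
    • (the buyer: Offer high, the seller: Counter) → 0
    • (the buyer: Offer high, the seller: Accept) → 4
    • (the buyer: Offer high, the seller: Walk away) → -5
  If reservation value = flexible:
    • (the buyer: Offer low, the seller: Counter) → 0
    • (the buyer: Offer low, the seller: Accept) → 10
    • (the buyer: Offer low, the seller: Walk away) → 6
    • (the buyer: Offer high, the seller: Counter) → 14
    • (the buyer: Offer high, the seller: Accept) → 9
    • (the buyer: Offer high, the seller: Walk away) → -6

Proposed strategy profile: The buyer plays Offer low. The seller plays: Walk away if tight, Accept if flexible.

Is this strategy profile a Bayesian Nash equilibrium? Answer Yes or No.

A profile is a BNE iff every type of every player is best-responding given beliefs about the other side.
The buyer plays Offer low: E[Offer low] = 7/10·(13) + 3/10·(13) = 13; E[Offer high] = 67/10. Best-responding. ✓
The seller (reservation value tight), facing Offer low: Counter gives -8, Accept gives -3, Walk away gives 10. Proposed Walk away is best. ✓
The seller (reservation value flexible), facing Offer low: Counter gives 0, Accept gives 10, Walk away gives 6. Proposed Accept is best. ✓

Yes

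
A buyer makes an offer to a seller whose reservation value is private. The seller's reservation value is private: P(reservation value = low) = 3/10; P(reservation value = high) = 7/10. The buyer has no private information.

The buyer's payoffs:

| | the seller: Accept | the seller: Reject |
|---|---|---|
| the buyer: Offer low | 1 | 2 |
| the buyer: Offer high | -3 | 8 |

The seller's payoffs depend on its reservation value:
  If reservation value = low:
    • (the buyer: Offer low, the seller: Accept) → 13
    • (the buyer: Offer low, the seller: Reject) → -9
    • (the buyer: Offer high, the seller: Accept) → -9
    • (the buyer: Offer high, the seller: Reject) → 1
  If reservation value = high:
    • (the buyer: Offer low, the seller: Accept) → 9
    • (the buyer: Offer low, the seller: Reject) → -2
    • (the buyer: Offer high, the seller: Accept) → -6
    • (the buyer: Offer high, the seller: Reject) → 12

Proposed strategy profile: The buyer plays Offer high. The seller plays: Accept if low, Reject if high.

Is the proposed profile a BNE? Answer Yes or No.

No

The buyer plays Offer high: E[Offer high] = 3/10·(-3) + 7/10·(8) = 47/10; E[Offer low] = 17/10. Best-responding. ✓
The seller (reservation value low), facing Offer high: Accept gives -9, Reject gives 1. Proposed Accept is not best — profitable deviation exists. ✗
The seller (reservation value high), facing Offer high: Accept gives -6, Reject gives 12. Proposed Reject is best. ✓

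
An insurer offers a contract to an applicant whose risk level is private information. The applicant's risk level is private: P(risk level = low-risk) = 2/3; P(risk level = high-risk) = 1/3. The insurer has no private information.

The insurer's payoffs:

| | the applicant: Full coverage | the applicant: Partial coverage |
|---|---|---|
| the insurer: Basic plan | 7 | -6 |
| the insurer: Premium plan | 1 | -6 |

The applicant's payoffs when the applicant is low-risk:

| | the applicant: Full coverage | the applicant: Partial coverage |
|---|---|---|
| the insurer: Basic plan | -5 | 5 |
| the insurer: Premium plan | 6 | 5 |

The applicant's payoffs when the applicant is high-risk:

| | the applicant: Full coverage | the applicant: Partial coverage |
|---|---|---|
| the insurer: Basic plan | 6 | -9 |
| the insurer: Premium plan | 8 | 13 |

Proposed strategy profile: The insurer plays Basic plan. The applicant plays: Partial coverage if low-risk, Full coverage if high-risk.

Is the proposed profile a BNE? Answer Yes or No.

Yes

The insurer plays Basic plan: E[Basic plan] = 2/3·(-6) + 1/3·(7) = -5/3; E[Premium plan] = -11/3. Best-responding. ✓
The applicant (risk level low-risk), facing Basic plan: Full coverage gives -5, Partial coverage gives 5. Proposed Partial coverage is best. ✓
The applicant (risk level high-risk), facing Basic plan: Full coverage gives 6, Partial coverage gives -9. Proposed Full coverage is best. ✓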